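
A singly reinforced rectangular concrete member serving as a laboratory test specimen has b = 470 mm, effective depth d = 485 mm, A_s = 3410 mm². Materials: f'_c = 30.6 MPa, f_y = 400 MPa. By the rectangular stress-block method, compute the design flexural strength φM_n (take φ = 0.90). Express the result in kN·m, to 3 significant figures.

φM_n ≈ 527 kN·m

T = A_s f_y = 3410 × 400 = 1364000 N = 1364 kN.
From C = T: a = T/(0.85 f'_c b) = 1364000/(0.85 × 30.6 × 470) = 111.58 mm.
M_n = T(d − a/2) = 1364 kN × (485 − 55.79) mm = 585.44 kN·m.
φM_n = 0.90 × 585.44 = 526.90 kN·m.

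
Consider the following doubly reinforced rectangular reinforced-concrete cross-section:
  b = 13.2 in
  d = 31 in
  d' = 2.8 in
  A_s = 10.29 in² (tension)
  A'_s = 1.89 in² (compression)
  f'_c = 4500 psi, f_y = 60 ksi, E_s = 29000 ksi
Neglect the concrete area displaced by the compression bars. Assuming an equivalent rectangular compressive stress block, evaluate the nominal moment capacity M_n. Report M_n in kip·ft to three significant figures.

M_n ≈ 1360 kip·ft

Assume both steels yield.
a = (A_s − A'_s) f_y/(0.85 f'_c b) = (10.29 − 1.89) × 60/(0.85 × 4.5 × 13.2) = 9.982 in.
c = a/β₁ = 9.982/0.825 = 12.099 in; ε'_s = 0.003(c − d')/c = 0.0023 ≥ ε_y = 0.0021, so the compression steel yields.
M_n = (A_s − A'_s) f_y (d − a/2) + A'_s f_y (d − d') = 504 × (31 − 4.991) + 113.4 × (31 − 2.8) = 13108.5 + 3197.9 = 16306.4 kip·in = 16306.4/12 = 1358.87 kip·ft.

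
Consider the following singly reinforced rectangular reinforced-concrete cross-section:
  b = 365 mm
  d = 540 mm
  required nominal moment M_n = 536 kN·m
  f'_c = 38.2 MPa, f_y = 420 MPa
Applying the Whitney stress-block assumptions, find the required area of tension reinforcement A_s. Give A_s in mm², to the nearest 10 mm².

With M_n = 0.85 f'_c a b (d − a/2), solve the quadratic for a:
a = d − √(d² − 2M_n/(0.85 f'_c b)) = 540 − √(540² − 2 × 536×10⁶/(0.85 × 38.2 × 365)) = 91.51 mm.
A_s = 0.85 f'_c a b / f_y = 0.85 × 38.2 × 91.51 × 365 / 420 = 2582.2 mm².

A_s ≈ 2580 mm²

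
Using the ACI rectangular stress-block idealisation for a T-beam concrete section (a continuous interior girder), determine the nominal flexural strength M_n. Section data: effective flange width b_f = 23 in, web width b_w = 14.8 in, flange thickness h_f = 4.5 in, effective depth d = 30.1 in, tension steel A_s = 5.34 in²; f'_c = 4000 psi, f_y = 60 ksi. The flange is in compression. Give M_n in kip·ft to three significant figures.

M_n ≈ 749 kip·ft

Tension: T = A_s f_y = 5.34 × 60 = 320.4 kips.
Try a within the flange: a = T/(0.85 f'_c b_f) = 320.4/(0.85 × 4 × 23) = 4.097 in.
Since a = 4.097 ≤ h_f = 4.5 in, the stress block lies entirely in the flange; analyse as a rectangular beam of width b_f.
M_n = T(d − a/2) = 320.4 × (30.1 − 2.0485) = 8987.7 kip·in.
M_n = 8987.7/12 = 748.98 kip·ft.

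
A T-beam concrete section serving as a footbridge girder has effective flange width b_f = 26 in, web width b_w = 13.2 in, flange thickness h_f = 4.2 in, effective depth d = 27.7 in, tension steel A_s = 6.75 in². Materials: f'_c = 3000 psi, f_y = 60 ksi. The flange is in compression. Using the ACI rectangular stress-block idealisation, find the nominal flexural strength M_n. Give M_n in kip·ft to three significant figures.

M_n ≈ 822 kip·ft

Tension: T = A_s f_y = 6.75 × 60 = 405 kips.
Try a within the flange: a = T/(0.85 f'_c b_f) = 405/(0.85 × 3 × 26) = 6.109 in.
a = 6.109 > h_f = 4.2 in: the block extends into the web. Split into flange-overhang and web parts.
C_f = 0.85 f'_c (b_f − b_w) h_f = 0.85 × 3 × (26 − 13.2) × 4.2 = 137.1 kips.
Remaining web compression depth: a_w = (T − C_f)/(0.85 f'_c b_w) = (405 − 137.1)/(0.85 × 3 × 13.2) = 7.959 in.
M_n = C_f(d − h_f/2) + (T − C_f)(d − a_w/2) = 137.1 × (27.7 − 2.1) + 267.9 × (27.7 − 3.9795) = 3509.8 + 6354.7 = 9864.5 kip·in.
M_n = 9864.5/12 = 822.04 kip·ft.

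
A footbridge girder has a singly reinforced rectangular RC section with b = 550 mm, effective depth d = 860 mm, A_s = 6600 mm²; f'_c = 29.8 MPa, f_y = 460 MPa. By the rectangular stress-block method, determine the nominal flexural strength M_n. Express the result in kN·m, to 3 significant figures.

M_n ≈ 2280 kN·m

T = A_s f_y = 6600 × 460 = 3036000 N = 3036 kN.
From C = T: a = T/(0.85 f'_c b) = 3036000/(0.85 × 29.8 × 550) = 217.92 mm.
M_n = T(d − a/2) = 3036 kN × (860 − 108.96) mm = 2280.16 kN·m.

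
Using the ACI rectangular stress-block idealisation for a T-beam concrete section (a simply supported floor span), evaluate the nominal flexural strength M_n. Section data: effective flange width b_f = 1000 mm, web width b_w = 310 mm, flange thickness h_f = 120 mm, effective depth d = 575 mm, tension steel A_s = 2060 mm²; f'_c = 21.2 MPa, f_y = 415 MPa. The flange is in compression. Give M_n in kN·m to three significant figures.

M_n ≈ 471 kN·m

Tension: T = A_s f_y = 2060 × 415 = 854900 N.
Try a within the flange: a = T/(0.85 f'_c b_f) = 854900/(0.85 × 21.2 × 1000) = 47.44 mm.
Since a = 47.44 ≤ h_f = 120 mm, the stress block lies entirely in the flange; analyse as a rectangular beam of width b_f.
M_n = T(d − a/2) = 854900 × (575 − 23.72) = 471.29 × 10⁶ N·mm.
M_n = 471.29 kN·m.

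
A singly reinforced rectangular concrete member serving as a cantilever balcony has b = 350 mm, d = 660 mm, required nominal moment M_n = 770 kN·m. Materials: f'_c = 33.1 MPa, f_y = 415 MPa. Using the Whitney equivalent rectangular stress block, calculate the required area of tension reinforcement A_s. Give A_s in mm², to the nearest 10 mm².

With M_n = 0.85 f'_c a b (d − a/2), solve the quadratic for a:
a = d − √(d² − 2M_n/(0.85 f'_c b)) = 660 − √(660² − 2 × 770×10⁶/(0.85 × 33.1 × 350)) = 131.60 mm.
A_s = 0.85 f'_c a b / f_y = 0.85 × 33.1 × 131.60 × 350 / 415 = 3122.6 mm².

A_s ≈ 3120 mm²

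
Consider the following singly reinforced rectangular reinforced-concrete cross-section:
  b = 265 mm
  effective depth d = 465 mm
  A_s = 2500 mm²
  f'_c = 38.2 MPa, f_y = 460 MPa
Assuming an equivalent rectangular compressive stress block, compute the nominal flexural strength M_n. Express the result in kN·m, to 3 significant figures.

T = A_s f_y = 2500 × 460 = 1150000 N = 1150 kN.
From C = T: a = T/(0.85 f'_c b) = 1150000/(0.85 × 38.2 × 265) = 133.65 mm.
M_n = T(d − a/2) = 1150 kN × (465 − 66.825) mm = 457.90 kN·m.

M_n ≈ 458 kN·m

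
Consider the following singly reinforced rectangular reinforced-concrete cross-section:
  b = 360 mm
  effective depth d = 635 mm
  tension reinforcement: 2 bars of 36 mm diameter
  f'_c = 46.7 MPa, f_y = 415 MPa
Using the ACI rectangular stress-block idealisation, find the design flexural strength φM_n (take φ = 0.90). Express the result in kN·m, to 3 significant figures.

φM_n ≈ 460 kN·m

A_s = 2 × 1018 = 2036 mm².
T = A_s f_y = 2036 × 415 = 844940 N = 844.94 kN.
From C = T: a = T/(0.85 f'_c b) = 844940/(0.85 × 46.7 × 360) = 59.13 mm.
M_n = T(d − a/2) = 844.94 kN × (635 − 29.565) mm = 511.56 kN·m.
φM_n = 0.90 × 511.56 = 460.40 kN·m.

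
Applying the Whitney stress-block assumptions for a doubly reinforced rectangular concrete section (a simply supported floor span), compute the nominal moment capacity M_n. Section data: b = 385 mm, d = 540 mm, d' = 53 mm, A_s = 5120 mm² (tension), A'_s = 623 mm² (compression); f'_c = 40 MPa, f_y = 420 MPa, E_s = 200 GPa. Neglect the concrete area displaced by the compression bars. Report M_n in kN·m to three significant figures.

Assume both tension and compression steel yield.
Net tension couple steel: A_s − A'_s = 4497 mm².
a = (A_s − A'_s) f_y / (0.85 f'_c b) = 1888740/(0.85 × 40 × 385) = 144.29 mm.
c = a/β₁ = 144.29/0.764 = 188.86 mm; ε'_s = 0.003(c − d')/c = 0.0022 ≥ f_y/E_s = 0.0021, so compression steel does yield.
M_n = (A_s − A'_s) f_y (d − a/2) + A'_s f_y (d − d') = [1888740 × (540 − 72.145) + 261660 × (540 − 53)] × 10⁻⁶ = 883.66 + 127.43 = 1011.09 kN·m.

M_n ≈ 1010 kN·m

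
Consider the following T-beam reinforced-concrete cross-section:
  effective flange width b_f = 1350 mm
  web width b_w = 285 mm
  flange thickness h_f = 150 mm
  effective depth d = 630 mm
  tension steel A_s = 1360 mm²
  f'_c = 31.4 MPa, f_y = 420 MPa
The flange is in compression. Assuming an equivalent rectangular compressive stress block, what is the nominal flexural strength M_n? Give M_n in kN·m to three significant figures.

Tension: T = A_s f_y = 1360 × 420 = 571200 N.
Try a within the flange: a = T/(0.85 f'_c b_f) = 571200/(0.85 × 31.4 × 1350) = 15.85 mm.
Since a = 15.85 ≤ h_f = 150 mm, the stress block lies entirely in the flange; analyse as a rectangular beam of width b_f.
M_n = T(d − a/2) = 571200 × (630 − 7.925) = 355.33 × 10⁶ N·mm.
M_n = 355.33 kN·m.

M_n ≈ 355 kN·m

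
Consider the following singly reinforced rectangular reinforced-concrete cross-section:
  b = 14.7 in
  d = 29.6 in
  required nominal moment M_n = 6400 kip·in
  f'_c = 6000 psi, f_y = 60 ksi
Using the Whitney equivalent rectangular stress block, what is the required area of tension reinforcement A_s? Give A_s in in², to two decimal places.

From M_n = 0.85 f'_c a b (d − a/2):
a = d − √(d² − 2M_n/(0.85 f'_c b)) = 29.6 − √(29.6² − 2 × 6400/(0.85 × 6 × 14.7)) = 3.040 in.
A_s = 0.85 f'_c a b / f_y = 0.85 × 6 × 3.040 × 14.7 / 60 = 3.798 in².

A_s ≈ 3.80 in²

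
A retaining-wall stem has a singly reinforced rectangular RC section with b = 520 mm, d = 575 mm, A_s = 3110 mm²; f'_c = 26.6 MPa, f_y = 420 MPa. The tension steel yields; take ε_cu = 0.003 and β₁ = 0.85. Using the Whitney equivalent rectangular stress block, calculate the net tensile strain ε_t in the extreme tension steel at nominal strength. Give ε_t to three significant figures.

a = A_s f_y/(0.85 f'_c b) = 111.10 mm.
β₁ = 0.85, so c = a/β₁ = 111.10/0.85 = 130.71 mm.
From the linear strain diagram with ε_cu = 0.003: ε_t = 0.003 (d − c)/c = 0.003 × (575 − 130.71)/130.71 = 0.0102.
Since ε_t ≥ 0.005, the section is tension-controlled.

ε_t ≈ 0.0102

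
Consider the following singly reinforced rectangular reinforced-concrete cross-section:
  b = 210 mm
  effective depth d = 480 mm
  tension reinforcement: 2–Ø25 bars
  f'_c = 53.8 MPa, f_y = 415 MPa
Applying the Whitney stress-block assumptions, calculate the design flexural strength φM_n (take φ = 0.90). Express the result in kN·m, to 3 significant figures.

A_s = 2 × 491 = 982 mm².
T = A_s f_y = 982 × 415 = 407530 N = 407.53 kN.
From C = T: a = T/(0.85 f'_c b) = 407530/(0.85 × 53.8 × 210) = 42.44 mm.
M_n = T(d − a/2) = 407.53 kN × (480 − 21.22) mm = 186.97 kN·m.
φM_n = 0.90 × 186.97 = 168.27 kN·m.

φM_n ≈ 168 kN·m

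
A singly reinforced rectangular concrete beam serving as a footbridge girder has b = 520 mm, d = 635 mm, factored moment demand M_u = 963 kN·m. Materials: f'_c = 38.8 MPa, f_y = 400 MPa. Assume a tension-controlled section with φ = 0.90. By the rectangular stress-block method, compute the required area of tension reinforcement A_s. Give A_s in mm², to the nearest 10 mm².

A_s ≈ 4600 mm²

M_n = M_u/φ = 963/0.90 = 1070 kN·m.
With M_n = 0.85 f'_c a b (d − a/2), solve the quadratic for a:
a = d − √(d² − 2M_n/(0.85 f'_c b)) = 635 − √(635² − 2 × 1070×10⁶/(0.85 × 38.8 × 520)) = 107.33 mm.
A_s = 0.85 f'_c a b / f_y = 0.85 × 38.8 × 107.33 × 520 / 400 = 4601.7 mm².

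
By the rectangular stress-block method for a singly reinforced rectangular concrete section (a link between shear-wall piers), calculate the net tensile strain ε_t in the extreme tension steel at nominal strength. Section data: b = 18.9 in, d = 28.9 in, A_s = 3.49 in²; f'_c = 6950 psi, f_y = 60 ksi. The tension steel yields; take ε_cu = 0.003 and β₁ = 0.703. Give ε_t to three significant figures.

a = A_s f_y/(0.85 f'_c b) = 1.875 in.
β₁ = 0.703, so c = a/β₁ = 1.875/0.703 = 2.667 in.
From the linear strain diagram with ε_cu = 0.003: ε_t = 0.003 (d − c)/c = 0.003 × (28.9 − 2.667)/2.667 = 0.0295.
Since ε_t ≥ 0.005, the section is tension-controlled.

ε_t ≈ 0.0295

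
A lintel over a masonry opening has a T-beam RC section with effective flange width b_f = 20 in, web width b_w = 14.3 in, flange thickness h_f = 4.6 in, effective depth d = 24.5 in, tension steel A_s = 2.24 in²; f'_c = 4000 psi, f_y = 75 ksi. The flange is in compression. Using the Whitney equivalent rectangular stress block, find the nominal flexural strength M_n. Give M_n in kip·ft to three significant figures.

Tension: T = A_s f_y = 2.24 × 75 = 168 kips.
Try a within the flange: a = T/(0.85 f'_c b_f) = 168/(0.85 × 4 × 20) = 2.471 in.
Since a = 2.471 ≤ h_f = 4.6 in, the stress block lies entirely in the flange; analyse as a rectangular beam of width b_f.
M_n = T(d − a/2) = 168 × (24.5 − 1.2355) = 3908.4 kip·in.
M_n = 3908.4/12 = 325.70 kip·ft.

M_n ≈ 326 kip·ft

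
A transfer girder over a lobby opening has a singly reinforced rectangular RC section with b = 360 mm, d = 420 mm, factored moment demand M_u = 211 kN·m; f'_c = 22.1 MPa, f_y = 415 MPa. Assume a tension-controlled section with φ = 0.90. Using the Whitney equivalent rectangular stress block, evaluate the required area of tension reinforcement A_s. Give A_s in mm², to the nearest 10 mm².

A_s ≈ 1510 mm²

M_n = M_u/φ = 211/0.90 = 234.444 kN·m.
With M_n = 0.85 f'_c a b (d − a/2), solve the quadratic for a:
a = d − √(d² − 2M_n/(0.85 f'_c b)) = 420 − √(420² − 2 × 234.444×10⁶/(0.85 × 22.1 × 360)) = 92.79 mm.
A_s = 0.85 f'_c a b / f_y = 0.85 × 22.1 × 92.79 × 360 / 415 = 1512.1 mm².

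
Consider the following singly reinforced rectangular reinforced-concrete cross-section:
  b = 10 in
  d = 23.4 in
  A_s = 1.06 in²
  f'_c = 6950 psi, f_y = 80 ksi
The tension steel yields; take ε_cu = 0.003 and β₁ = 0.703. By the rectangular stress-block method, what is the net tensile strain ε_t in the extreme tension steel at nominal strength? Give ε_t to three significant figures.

ε_t ≈ 0.0314

a = A_s f_y/(0.85 f'_c b) = 1.435 in.
β₁ = 0.703, so c = a/β₁ = 1.435/0.703 = 2.041 in.
From the linear strain diagram with ε_cu = 0.003: ε_t = 0.003 (d − c)/c = 0.003 × (23.4 − 2.041)/2.041 = 0.0314.
Since ε_t ≥ 0.005, the section is tension-controlled.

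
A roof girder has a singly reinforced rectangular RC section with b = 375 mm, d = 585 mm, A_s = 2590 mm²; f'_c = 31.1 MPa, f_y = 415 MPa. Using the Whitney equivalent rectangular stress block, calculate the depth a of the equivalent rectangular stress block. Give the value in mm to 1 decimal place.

a ≈ 108.4 mm

T = A_s f_y = 2590 × 415 = 1074850 N = 1074.85 kN.
Setting C = 0.85 f'_c a b equal to T: a = 1074850/(0.85 × 31.1 × 375) = 108.4 mm.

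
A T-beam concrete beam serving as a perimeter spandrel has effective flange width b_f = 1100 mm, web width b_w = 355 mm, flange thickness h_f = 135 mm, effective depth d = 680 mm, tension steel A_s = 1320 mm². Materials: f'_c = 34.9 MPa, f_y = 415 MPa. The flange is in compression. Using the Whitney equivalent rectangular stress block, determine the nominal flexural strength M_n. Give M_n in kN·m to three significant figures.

Tension: T = A_s f_y = 1320 × 415 = 547800 N.
Try a within the flange: a = T/(0.85 f'_c b_f) = 547800/(0.85 × 34.9 × 1100) = 16.79 mm.
Since a = 16.79 ≤ h_f = 135 mm, the stress block lies entirely in the flange; analyse as a rectangular beam of width b_f.
M_n = T(d − a/2) = 547800 × (680 − 8.395) = 367.91 × 10⁶ N·mm.
M_n = 367.91 kN·m.

M_n ≈ 368 kN·m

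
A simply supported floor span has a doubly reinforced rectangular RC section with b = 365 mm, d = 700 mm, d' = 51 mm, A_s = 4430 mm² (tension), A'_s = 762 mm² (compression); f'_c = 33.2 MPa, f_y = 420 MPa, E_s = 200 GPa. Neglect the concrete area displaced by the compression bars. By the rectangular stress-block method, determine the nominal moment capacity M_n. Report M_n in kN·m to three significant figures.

Assume both tension and compression steel yield.
Net tension couple steel: A_s − A'_s = 3668 mm².
a = (A_s − A'_s) f_y / (0.85 f'_c b) = 1540560/(0.85 × 33.2 × 365) = 149.56 mm.
c = a/β₁ = 149.56/0.813 = 183.96 mm; ε'_s = 0.003(c − d')/c = 0.0022 ≥ f_y/E_s = 0.0021, so compression steel does yield.
M_n = (A_s − A'_s) f_y (d − a/2) + A'_s f_y (d − d') = [1540560 × (700 − 74.78) + 320040 × (700 − 51)] × 10⁻⁶ = 963.19 + 207.71 = 1170.90 kN·m.

M_n ≈ 1170 kN·m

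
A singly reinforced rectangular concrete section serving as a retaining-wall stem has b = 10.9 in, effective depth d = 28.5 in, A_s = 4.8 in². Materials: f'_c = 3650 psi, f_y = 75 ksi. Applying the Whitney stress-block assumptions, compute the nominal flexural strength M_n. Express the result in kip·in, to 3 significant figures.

T = A_s f_y = 4.8 × 75 = 360 kips.
a = T/(0.85 f'_c b) = 360/(0.85 × 3.65 × 10.9) = 10.645 in.
M_n = T(d − a/2) = 360 × (28.5 − 5.3225) = 8343.9 kip·in.

M_n ≈ 8340 kip·in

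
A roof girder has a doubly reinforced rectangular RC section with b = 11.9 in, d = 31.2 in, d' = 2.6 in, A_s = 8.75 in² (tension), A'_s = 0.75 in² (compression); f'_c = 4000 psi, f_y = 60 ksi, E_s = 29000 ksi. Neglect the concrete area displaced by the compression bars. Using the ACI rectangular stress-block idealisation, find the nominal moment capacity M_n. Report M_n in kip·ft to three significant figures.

M_n ≈ 1120 kip·ft

Assume both steels yield.
a = (A_s − A'_s) f_y/(0.85 f'_c b) = (8.75 − 0.75) × 60/(0.85 × 4 × 11.9) = 11.864 in.
c = a/β₁ = 11.864/0.85 = 13.958 in; ε'_s = 0.003(c − d')/c = 0.0024 ≥ ε_y = 0.0021, so the compression steel yields.
M_n = (A_s − A'_s) f_y (d − a/2) + A'_s f_y (d − d') = 480 × (31.2 − 5.932) + 45 × (31.2 − 2.6) = 12128.6 + 1287.0 = 13415.6 kip·in = 13415.6/12 = 1117.97 kip·ft.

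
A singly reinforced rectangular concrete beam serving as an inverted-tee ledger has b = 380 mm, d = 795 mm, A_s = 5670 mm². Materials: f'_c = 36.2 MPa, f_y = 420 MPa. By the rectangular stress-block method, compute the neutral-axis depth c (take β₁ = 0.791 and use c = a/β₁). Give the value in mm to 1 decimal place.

c ≈ 257.5 mm

T = A_s f_y = 5670 × 420 = 2381400 N = 2381.4 kN.
Setting C = 0.85 f'_c a b equal to T: a = 2381400/(0.85 × 36.2 × 380) = 203.667 mm.
With β₁ = 0.791, c = a/β₁ = 203.667/0.791 = 257.5 mm.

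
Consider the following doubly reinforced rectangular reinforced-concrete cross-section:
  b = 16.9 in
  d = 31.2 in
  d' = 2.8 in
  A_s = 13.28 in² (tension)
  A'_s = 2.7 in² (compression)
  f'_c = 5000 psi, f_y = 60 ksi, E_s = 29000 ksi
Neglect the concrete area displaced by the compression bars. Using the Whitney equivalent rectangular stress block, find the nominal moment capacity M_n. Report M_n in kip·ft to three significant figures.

Assume both steels yield.
a = (A_s − A'_s) f_y/(0.85 f'_c b) = (13.28 − 2.7) × 60/(0.85 × 5 × 16.9) = 8.838 in.
c = a/β₁ = 8.838/0.8 = 11.048 in; ε'_s = 0.003(c − d')/c = 0.0022 ≥ ε_y = 0.0021, so the compression steel yields.
M_n = (A_s − A'_s) f_y (d − a/2) + A'_s f_y (d − d') = 634.8 × (31.2 − 4.419) + 162 × (31.2 − 2.8) = 17000.6 + 4600.8 = 21601.4 kip·in = 21601.4/12 = 1800.12 kip·ft.

M_n ≈ 1800 kip·ft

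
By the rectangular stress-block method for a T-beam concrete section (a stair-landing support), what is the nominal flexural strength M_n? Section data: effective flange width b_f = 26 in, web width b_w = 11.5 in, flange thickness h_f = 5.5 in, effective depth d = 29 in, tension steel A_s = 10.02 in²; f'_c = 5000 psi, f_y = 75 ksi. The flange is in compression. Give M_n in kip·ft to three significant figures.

M_n ≈ 1590 kip·ft

Tension: T = A_s f_y = 10.02 × 75 = 751.5 kips.
Try a within the flange: a = T/(0.85 f'_c b_f) = 751.5/(0.85 × 5 × 26) = 6.801 in.
a = 6.801 > h_f = 5.5 in: the block extends into the web. Split into flange-overhang and web parts.
C_f = 0.85 f'_c (b_f − b_w) h_f = 0.85 × 5 × (26 − 11.5) × 5.5 = 338.9 kips.
Remaining web compression depth: a_w = (T − C_f)/(0.85 f'_c b_w) = (751.5 − 338.9)/(0.85 × 5 × 11.5) = 8.442 in.
M_n = C_f(d − h_f/2) + (T − C_f)(d − a_w/2) = 338.9 × (29 − 2.75) + 412.6 × (29 − 4.221) = 8896.1 + 10223.8 = 19119.9 kip·in.
M_n = 19119.9/12 = 1593.33 kip·ft.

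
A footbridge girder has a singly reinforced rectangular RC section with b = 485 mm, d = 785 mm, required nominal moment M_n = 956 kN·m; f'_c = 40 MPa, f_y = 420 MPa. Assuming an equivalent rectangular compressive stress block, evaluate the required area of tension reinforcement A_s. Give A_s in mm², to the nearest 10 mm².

With M_n = 0.85 f'_c a b (d − a/2), solve the quadratic for a:
a = d − √(d² − 2M_n/(0.85 f'_c b)) = 785 − √(785² − 2 × 956×10⁶/(0.85 × 40 × 485)) = 77.70 mm.
A_s = 0.85 f'_c a b / f_y = 0.85 × 40 × 77.70 × 485 / 420 = 3050.7 mm².

A_s ≈ 3050 mm²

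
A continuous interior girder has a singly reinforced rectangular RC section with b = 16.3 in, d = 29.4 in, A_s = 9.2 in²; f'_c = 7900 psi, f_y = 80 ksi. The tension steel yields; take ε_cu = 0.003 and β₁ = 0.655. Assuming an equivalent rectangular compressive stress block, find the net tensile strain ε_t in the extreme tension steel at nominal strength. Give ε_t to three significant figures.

ε_t ≈ 0.00559

a = A_s f_y/(0.85 f'_c b) = 6.724 in.
β₁ = 0.655, so c = a/β₁ = 6.724/0.655 = 10.266 in.
From the linear strain diagram with ε_cu = 0.003: ε_t = 0.003 (d − c)/c = 0.003 × (29.4 − 10.266)/10.266 = 0.00559.
Since ε_t ≥ 0.005, the section is tension-controlled.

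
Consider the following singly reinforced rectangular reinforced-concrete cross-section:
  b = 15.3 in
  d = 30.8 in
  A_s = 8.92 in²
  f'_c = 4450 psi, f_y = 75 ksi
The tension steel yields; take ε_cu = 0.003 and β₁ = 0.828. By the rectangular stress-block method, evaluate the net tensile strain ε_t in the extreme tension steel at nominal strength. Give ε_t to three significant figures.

a = A_s f_y/(0.85 f'_c b) = 11.560 in.
β₁ = 0.828, so c = a/β₁ = 11.560/0.828 = 13.961 in.
From the linear strain diagram with ε_cu = 0.003: ε_t = 0.003 (d − c)/c = 0.003 × (30.8 − 13.961)/13.961 = 0.00362.
ε_t < 0.004 — the section is over-reinforced for flexure under ACI limits.

ε_t ≈ 0.00362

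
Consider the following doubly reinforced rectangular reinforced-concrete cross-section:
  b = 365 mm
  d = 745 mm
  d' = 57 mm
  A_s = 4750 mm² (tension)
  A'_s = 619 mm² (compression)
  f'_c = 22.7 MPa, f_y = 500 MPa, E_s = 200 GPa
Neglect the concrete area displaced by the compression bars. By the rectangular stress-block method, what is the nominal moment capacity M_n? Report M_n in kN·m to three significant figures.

Assume both tension and compression steel yield.
Net tension couple steel: A_s − A'_s = 4131 mm².
a = (A_s − A'_s) f_y / (0.85 f'_c b) = 2065500/(0.85 × 22.7 × 365) = 293.28 mm.
c = a/β₁ = 293.28/0.85 = 345.04 mm; ε'_s = 0.003(c − d')/c = 0.0025 ≥ f_y/E_s = 0.0025, so compression steel does yield.
M_n = (A_s − A'_s) f_y (d − a/2) + A'_s f_y (d − d') = [2065500 × (745 − 146.64) + 309500 × (745 − 57)] × 10⁻⁶ = 1235.91 + 212.94 = 1448.85 kN·m.

M_n ≈ 1450 kN·m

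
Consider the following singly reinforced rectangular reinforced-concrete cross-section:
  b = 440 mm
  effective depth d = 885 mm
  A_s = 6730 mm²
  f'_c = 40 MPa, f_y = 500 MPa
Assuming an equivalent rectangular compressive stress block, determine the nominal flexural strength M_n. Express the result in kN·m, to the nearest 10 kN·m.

T = A_s f_y = 6730 × 500 = 3365000 N = 3365 kN.
From C = T: a = T/(0.85 f'_c b) = 3365000/(0.85 × 40 × 440) = 224.93 mm.
M_n = T(d − a/2) = 3365 kN × (885 − 112.465) mm = 2599.58 kN·m.

M_n ≈ 2600 kN·m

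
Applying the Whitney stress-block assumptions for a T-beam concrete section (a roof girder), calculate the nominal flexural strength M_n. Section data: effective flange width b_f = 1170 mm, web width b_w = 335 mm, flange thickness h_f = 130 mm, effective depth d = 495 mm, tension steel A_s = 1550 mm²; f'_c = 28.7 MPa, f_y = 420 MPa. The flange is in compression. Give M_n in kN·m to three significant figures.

M_n ≈ 315 kN·m

Tension: T = A_s f_y = 1550 × 420 = 651000 N.
Try a within the flange: a = T/(0.85 f'_c b_f) = 651000/(0.85 × 28.7 × 1170) = 22.81 mm.
Since a = 22.81 ≤ h_f = 130 mm, the stress block lies entirely in the flange; analyse as a rectangular beam of width b_f.
M_n = T(d − a/2) = 651000 × (495 − 11.405) = 314.82 × 10⁶ N·mm.
M_n = 314.82 kN·m.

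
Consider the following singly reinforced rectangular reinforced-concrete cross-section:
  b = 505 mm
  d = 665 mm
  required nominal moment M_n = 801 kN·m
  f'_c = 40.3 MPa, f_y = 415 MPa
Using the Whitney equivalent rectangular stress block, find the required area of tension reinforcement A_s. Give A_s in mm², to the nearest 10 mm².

A_s ≈ 3070 mm²

With M_n = 0.85 f'_c a b (d − a/2), solve the quadratic for a:
a = d − √(d² − 2M_n/(0.85 f'_c b)) = 665 − √(665² − 2 × 801×10⁶/(0.85 × 40.3 × 505)) = 73.72 mm.
A_s = 0.85 f'_c a b / f_y = 0.85 × 40.3 × 73.72 × 505 / 415 = 3072.9 mm².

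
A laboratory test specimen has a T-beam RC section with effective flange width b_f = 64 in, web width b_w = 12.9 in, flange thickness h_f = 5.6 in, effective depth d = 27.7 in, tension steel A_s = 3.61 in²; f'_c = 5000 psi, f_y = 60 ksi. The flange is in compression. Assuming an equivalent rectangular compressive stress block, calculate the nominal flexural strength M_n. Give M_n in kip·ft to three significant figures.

M_n ≈ 493 kip·ft

Tension: T = A_s f_y = 3.61 × 60 = 216.6 kips.
Try a within the flange: a = T/(0.85 f'_c b_f) = 216.6/(0.85 × 5 × 64) = 0.796 in.
Since a = 0.796 ≤ h_f = 5.6 in, the stress block lies entirely in the flange; analyse as a rectangular beam of width b_f.
M_n = T(d − a/2) = 216.6 × (27.7 − 0.398) = 5913.6 kip·in.
M_n = 5913.6/12 = 492.80 kip·ft.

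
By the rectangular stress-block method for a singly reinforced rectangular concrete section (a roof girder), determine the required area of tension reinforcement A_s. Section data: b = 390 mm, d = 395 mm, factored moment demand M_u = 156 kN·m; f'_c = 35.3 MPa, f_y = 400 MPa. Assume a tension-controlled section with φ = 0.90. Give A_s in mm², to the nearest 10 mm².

A_s ≈ 1150 mm²

M_n = M_u/φ = 156/0.90 = 173.333 kN·m.
With M_n = 0.85 f'_c a b (d − a/2), solve the quadratic for a:
a = d − √(d² − 2M_n/(0.85 f'_c b)) = 395 − √(395² − 2 × 173.333×10⁶/(0.85 × 35.3 × 390)) = 39.47 mm.
A_s = 0.85 f'_c a b / f_y = 0.85 × 35.3 × 39.47 × 390 / 400 = 1154.7 mm².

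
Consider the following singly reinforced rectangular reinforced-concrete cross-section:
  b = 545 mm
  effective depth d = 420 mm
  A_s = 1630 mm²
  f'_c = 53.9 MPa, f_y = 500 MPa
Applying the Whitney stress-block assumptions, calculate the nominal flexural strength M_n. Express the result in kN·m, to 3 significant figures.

M_n ≈ 329 kN·m

T = A_s f_y = 1630 × 500 = 815000 N = 815 kN.
From C = T: a = T/(0.85 f'_c b) = 815000/(0.85 × 53.9 × 545) = 32.64 mm.
M_n = T(d − a/2) = 815 kN × (420 − 16.32) mm = 329.00 kN·m.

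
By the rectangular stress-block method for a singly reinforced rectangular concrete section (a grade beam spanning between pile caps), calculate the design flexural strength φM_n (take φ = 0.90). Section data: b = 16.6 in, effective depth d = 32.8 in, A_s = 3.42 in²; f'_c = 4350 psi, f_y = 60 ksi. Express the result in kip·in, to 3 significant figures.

φM_n ≈ 5750 kip·in

T = A_s f_y = 3.42 × 60 = 205.2 kips.
a = T/(0.85 f'_c b) = 205.2/(0.85 × 4.35 × 16.6) = 3.343 in.
M_n = T(d − a/2) = 205.2 × (32.8 − 1.6715) = 6387.6 kip·in.
φM_n = 0.90 × 6387.6 = 5748.8 kip·in.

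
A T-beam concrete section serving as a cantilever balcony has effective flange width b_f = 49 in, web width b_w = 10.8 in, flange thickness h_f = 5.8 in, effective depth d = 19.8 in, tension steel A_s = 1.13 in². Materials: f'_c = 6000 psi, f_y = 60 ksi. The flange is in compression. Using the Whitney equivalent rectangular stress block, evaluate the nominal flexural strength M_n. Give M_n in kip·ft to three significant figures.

M_n ≈ 111 kip·ft

Tension: T = A_s f_y = 1.13 × 60 = 67.8 kips.
Try a within the flange: a = T/(0.85 f'_c b_f) = 67.8/(0.85 × 6 × 49) = 0.271 in.
Since a = 0.271 ≤ h_f = 5.8 in, the stress block lies entirely in the flange; analyse as a rectangular beam of width b_f.
M_n = T(d − a/2) = 67.8 × (19.8 − 0.1355) = 1333.3 kip·in.
M_n = 1333.3/12 = 111.11 kip·ft.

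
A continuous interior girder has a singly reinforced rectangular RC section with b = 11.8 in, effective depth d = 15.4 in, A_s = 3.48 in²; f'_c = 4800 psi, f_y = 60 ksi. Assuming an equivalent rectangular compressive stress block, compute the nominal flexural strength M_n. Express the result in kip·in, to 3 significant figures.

T = A_s f_y = 3.48 × 60 = 208.8 kips.
a = T/(0.85 f'_c b) = 208.8/(0.85 × 4.8 × 11.8) = 4.337 in.
M_n = T(d − a/2) = 208.8 × (15.4 − 2.1685) = 2762.7 kip·in.

M_n ≈ 2760 kip·in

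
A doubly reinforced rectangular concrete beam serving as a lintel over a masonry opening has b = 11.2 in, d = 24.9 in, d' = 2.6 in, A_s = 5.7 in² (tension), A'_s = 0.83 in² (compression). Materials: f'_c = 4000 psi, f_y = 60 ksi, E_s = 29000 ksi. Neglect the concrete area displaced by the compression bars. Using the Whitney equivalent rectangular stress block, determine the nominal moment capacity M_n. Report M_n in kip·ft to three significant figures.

M_n ≈ 605 kip·ft

Assume both steels yield.
a = (A_s − A'_s) f_y/(0.85 f'_c b) = (5.7 − 0.83) × 60/(0.85 × 4 × 11.2) = 7.673 in.
c = a/β₁ = 7.673/0.85 = 9.027 in; ε'_s = 0.003(c − d')/c = 0.0021 ≥ ε_y = 0.0021, so the compression steel yields.
M_n = (A_s − A'_s) f_y (d − a/2) + A'_s f_y (d − d') = 292.2 × (24.9 − 3.8365) + 49.8 × (24.9 − 2.6) = 6154.8 + 1110.5 = 7265.3 kip·in = 7265.3/12 = 605.44 kip·ft.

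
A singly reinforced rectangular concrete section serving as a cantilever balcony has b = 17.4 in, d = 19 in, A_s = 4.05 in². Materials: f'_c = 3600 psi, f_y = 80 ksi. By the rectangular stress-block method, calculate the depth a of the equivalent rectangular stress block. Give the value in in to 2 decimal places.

T = A_s f_y = 4.05 × 80 = 324 kips.
a = T/(0.85 f'_c b) = 324/(0.85 × 3.6 × 17.4) = 6.09 in.

a ≈ 6.09 in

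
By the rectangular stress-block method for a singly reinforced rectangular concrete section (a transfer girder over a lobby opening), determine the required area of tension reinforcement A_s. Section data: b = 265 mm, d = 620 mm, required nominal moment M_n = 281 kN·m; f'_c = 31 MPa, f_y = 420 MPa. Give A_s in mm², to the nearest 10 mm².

With M_n = 0.85 f'_c a b (d − a/2), solve the quadratic for a:
a = d − √(d² − 2M_n/(0.85 f'_c b)) = 620 − √(620² − 2 × 281×10⁶/(0.85 × 31 × 265)) = 68.71 mm.
A_s = 0.85 f'_c a b / f_y = 0.85 × 31 × 68.71 × 265 / 420 = 1142.3 mm².

A_s ≈ 1140 mm²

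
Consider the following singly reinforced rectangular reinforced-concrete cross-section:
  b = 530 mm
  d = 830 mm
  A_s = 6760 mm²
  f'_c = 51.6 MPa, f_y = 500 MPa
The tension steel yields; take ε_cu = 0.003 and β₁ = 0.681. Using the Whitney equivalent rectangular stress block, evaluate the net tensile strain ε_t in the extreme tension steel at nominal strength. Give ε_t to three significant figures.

a = A_s f_y/(0.85 f'_c b) = 145.40 mm.
β₁ = 0.681, so c = a/β₁ = 145.40/0.681 = 213.51 mm.
From the linear strain diagram with ε_cu = 0.003: ε_t = 0.003 (d − c)/c = 0.003 × (830 − 213.51)/213.51 = 0.00866.
Since ε_t ≥ 0.005, the section is tension-controlled.

ε_t ≈ 0.00866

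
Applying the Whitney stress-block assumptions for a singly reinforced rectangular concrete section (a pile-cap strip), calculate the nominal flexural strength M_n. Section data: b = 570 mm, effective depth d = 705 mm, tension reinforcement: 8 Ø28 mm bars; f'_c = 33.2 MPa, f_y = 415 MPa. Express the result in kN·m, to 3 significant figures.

A_s = 8 × 616 = 4928 mm².
T = A_s f_y = 4928 × 415 = 2045120 N = 2045.12 kN.
From C = T: a = T/(0.85 f'_c b) = 2045120/(0.85 × 33.2 × 570) = 127.14 mm.
M_n = T(d − a/2) = 2045.12 kN × (705 − 63.57) mm = 1311.80 kN·m.

M_n ≈ 1310 kN·m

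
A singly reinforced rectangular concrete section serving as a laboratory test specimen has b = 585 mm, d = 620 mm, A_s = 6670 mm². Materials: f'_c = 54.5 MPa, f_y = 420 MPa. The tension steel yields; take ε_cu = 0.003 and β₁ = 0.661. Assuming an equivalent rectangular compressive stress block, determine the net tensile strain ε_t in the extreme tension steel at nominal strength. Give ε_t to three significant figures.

a = A_s f_y/(0.85 f'_c b) = 103.37 mm.
β₁ = 0.661, so c = a/β₁ = 103.37/0.661 = 156.38 mm.
From the linear strain diagram with ε_cu = 0.003: ε_t = 0.003 (d − c)/c = 0.003 × (620 − 156.38)/156.38 = 0.00889.
Since ε_t ≥ 0.005, the section is tension-controlled.

ε_t ≈ 0.00889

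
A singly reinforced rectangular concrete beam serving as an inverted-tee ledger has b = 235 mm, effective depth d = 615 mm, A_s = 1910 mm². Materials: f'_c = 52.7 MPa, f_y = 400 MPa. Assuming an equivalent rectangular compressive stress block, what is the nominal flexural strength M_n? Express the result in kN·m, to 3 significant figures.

M_n ≈ 442 kN·m

T = A_s f_y = 1910 × 400 = 764000 N = 764 kN.
From C = T: a = T/(0.85 f'_c b) = 764000/(0.85 × 52.7 × 235) = 72.58 mm.
M_n = T(d − a/2) = 764 kN × (615 − 36.29) mm = 442.13 kN·m.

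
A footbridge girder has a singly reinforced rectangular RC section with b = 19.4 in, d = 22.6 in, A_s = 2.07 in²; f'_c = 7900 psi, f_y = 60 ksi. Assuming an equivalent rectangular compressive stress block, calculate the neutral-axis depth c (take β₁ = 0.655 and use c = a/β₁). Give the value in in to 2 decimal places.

T = A_s f_y = 2.07 × 60 = 124.2 kips.
a = T/(0.85 f'_c b) = 124.2/(0.85 × 7.9 × 19.4) = 0.9534 in.
With β₁ = 0.655, c = a/β₁ = 0.9534/0.655 = 1.46 in.

c ≈ 1.46 in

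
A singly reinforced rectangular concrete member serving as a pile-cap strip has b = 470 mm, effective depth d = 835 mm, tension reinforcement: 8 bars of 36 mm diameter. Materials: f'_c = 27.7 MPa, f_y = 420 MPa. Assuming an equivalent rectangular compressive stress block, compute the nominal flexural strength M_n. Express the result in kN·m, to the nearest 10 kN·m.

M_n ≈ 2330 kN·m

A_s = 8 × 1018 = 8144 mm².
T = A_s f_y = 8144 × 420 = 3420480 N = 3420.48 kN.
From C = T: a = T/(0.85 f'_c b) = 3420480/(0.85 × 27.7 × 470) = 309.09 mm.
M_n = T(d − a/2) = 3420.48 kN × (835 − 154.545) mm = 2327.48 kN·m.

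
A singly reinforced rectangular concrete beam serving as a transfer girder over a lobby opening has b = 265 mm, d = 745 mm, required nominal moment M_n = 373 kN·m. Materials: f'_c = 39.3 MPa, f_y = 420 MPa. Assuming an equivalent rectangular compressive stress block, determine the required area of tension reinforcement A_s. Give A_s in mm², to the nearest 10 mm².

A_s ≈ 1240 mm²

With M_n = 0.85 f'_c a b (d − a/2), solve the quadratic for a:
a = d − √(d² − 2M_n/(0.85 f'_c b)) = 745 − √(745² − 2 × 373×10⁶/(0.85 × 39.3 × 265)) = 58.89 mm.
A_s = 0.85 f'_c a b / f_y = 0.85 × 39.3 × 58.89 × 265 / 420 = 1241.2 mm².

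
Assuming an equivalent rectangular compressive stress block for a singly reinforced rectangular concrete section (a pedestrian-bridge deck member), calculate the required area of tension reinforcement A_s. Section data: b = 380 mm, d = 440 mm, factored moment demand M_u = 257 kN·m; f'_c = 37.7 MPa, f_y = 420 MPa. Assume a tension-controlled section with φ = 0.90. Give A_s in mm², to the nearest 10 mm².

A_s ≈ 1650 mm²

M_n = M_u/φ = 257/0.90 = 285.556 kN·m.
With M_n = 0.85 f'_c a b (d − a/2), solve the quadratic for a:
a = d − √(d² − 2M_n/(0.85 f'_c b)) = 440 − √(440² − 2 × 285.556×10⁶/(0.85 × 37.7 × 380)) = 56.99 mm.
A_s = 0.85 f'_c a b / f_y = 0.85 × 37.7 × 56.99 × 380 / 420 = 1652.3 mm².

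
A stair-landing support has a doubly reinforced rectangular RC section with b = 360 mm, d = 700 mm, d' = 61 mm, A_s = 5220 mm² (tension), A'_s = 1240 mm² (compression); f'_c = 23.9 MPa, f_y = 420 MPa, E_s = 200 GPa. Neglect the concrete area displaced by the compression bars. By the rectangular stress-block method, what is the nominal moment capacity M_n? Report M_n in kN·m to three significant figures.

Assume both tension and compression steel yield.
Net tension couple steel: A_s − A'_s = 3980 mm².
a = (A_s − A'_s) f_y / (0.85 f'_c b) = 1671600/(0.85 × 23.9 × 360) = 228.57 mm.
c = a/β₁ = 228.57/0.85 = 268.91 mm; ε'_s = 0.003(c − d')/c = 0.0023 ≥ f_y/E_s = 0.0021, so compression steel does yield.
M_n = (A_s − A'_s) f_y (d − a/2) + A'_s f_y (d − d') = [1671600 × (700 − 114.285) + 520800 × (700 − 61)] × 10⁻⁶ = 979.08 + 332.79 = 1311.87 kN·m.

M_n ≈ 1310 kN·m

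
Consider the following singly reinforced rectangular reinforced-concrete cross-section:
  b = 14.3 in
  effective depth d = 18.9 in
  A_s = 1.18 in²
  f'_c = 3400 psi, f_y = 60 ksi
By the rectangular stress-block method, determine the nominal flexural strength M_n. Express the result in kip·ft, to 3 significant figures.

M_n ≈ 106 kip·ft

T = A_s f_y = 1.18 × 60 = 70.8 kips.
a = T/(0.85 f'_c b) = 70.8/(0.85 × 3.4 × 14.3) = 1.713 in.
M_n = T(d − a/2) = 70.8 × (18.9 − 0.8565) = 1277.5 kip·in = 1277.5/12 = 106.46 kip·ft.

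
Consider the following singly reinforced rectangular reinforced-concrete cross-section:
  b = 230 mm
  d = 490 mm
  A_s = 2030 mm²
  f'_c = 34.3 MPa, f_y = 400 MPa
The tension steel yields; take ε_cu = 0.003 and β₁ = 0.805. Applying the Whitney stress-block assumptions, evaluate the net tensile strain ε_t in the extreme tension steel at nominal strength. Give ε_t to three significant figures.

a = A_s f_y/(0.85 f'_c b) = 121.09 mm.
β₁ = 0.805, so c = a/β₁ = 121.09/0.805 = 150.42 mm.
From the linear strain diagram with ε_cu = 0.003: ε_t = 0.003 (d − c)/c = 0.003 × (490 − 150.42)/150.42 = 0.00677.
Since ε_t ≥ 0.005, the section is tension-controlled.

ε_t ≈ 0.00677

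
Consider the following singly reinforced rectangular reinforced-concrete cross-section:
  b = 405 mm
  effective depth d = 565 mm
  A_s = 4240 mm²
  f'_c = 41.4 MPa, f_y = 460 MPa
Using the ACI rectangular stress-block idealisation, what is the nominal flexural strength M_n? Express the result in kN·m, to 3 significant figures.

M_n ≈ 969 kN·m

T = A_s f_y = 4240 × 460 = 1950400 N = 1950.4 kN.
From C = T: a = T/(0.85 f'_c b) = 1950400/(0.85 × 41.4 × 405) = 136.85 mm.
M_n = T(d − a/2) = 1950.4 kN × (565 − 68.425) mm = 968.52 kN·m.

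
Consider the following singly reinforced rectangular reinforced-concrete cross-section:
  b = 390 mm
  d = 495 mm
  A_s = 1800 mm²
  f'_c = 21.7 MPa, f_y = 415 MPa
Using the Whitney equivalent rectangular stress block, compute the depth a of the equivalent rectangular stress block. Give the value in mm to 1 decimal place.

a ≈ 103.8 mm

T = A_s f_y = 1800 × 415 = 747000 N = 747 kN.
Setting C = 0.85 f'_c a b equal to T: a = 747000/(0.85 × 21.7 × 390) = 103.8 mm.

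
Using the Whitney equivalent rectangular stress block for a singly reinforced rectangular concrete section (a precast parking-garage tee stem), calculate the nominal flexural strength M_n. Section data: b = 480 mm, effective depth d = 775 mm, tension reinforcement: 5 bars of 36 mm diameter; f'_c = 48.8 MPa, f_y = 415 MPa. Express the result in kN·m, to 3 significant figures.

A_s = 5 × 1018 = 5090 mm².
T = A_s f_y = 5090 × 415 = 2112350 N = 2112.35 kN.
From C = T: a = T/(0.85 f'_c b) = 2112350/(0.85 × 48.8 × 480) = 106.09 mm.
M_n = T(d − a/2) = 2112.35 kN × (775 − 53.045) mm = 1525.02 kN·m.

M_n ≈ 1530 kN·m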